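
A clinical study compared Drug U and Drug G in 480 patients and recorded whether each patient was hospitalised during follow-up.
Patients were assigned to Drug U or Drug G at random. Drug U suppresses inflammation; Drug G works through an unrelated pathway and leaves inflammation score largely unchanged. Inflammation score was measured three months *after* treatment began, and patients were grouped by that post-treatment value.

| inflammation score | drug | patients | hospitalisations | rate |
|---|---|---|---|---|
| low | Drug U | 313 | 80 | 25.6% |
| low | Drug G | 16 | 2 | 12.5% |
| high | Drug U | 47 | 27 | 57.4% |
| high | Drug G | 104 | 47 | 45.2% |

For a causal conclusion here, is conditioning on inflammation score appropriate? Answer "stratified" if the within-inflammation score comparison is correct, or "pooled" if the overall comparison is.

The inflammation score-specific comparison favours Drug G throughout, but the pooled figures favour Drug U. The question is whether to condition on inflammation score.
The distribution of inflammation score is itself part of what the drug does — it is an intermediate outcome. Holding it fixed would remove that part of the effect; the total effect is the pooled difference.
Pooled: Drug U 29.7% vs Drug G 40.8%; Drug U is lower overall.

pooled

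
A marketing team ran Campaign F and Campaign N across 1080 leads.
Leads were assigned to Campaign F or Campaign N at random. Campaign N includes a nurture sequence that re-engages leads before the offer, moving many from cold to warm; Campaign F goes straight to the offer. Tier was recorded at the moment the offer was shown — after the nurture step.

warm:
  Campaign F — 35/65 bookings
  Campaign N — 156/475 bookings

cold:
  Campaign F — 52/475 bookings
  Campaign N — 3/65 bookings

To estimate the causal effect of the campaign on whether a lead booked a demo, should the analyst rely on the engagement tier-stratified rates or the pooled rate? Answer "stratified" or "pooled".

Stratifying would compare campaigns among leads the campaigns themselves sorted into engagement tier groups — a form of selection on an intermediate. The unconditioned pooled rates give the total causal effect.
Pooled: Campaign F 16.1% vs Campaign N 29.4%; Campaign N is higher overall.

pooled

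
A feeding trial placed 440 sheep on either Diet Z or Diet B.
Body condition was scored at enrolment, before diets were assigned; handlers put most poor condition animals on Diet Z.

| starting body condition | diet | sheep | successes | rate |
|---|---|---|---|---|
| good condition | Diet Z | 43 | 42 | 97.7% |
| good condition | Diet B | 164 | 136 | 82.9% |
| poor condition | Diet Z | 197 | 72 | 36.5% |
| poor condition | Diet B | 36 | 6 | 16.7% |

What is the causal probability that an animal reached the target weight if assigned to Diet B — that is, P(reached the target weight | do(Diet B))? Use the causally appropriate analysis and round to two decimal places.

Within every starting body condition level Diet Z has the higher rate, yet pooled Diet B does — Simpson's reversal.
Starting body condition is set before the diet has any effect — it is not caused by the diet — and it independently drives the outcome. That makes it a confounder, so the causal comparison is within starting body condition levels.
Standardising Diet B to the population starting body condition mix: 0.470·136/164 + 0.530·6/36 = 0.478.

0.48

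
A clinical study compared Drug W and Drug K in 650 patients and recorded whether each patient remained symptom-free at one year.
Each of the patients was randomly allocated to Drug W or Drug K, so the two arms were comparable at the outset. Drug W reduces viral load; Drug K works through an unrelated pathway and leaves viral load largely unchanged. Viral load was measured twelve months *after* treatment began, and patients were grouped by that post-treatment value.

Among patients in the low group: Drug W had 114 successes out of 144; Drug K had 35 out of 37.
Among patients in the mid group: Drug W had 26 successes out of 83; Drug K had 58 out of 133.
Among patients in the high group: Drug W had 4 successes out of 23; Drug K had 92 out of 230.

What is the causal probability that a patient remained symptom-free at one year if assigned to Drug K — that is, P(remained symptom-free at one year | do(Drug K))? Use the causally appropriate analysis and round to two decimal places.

0.46

Drug K is higher inside every viral load stratum but Drug W is higher in aggregate. Whether to stratify depends on how viral load relates to the drug.
Viral load lies on the pathway drug → viral load → outcome, so adjusting for it blocks the indirect effect. For the total causal effect of drug, use the unadjusted pooled rates.
So P(outcome | do(Drug K)) is just the pooled rate for Drug K: 185/400 = 0.463.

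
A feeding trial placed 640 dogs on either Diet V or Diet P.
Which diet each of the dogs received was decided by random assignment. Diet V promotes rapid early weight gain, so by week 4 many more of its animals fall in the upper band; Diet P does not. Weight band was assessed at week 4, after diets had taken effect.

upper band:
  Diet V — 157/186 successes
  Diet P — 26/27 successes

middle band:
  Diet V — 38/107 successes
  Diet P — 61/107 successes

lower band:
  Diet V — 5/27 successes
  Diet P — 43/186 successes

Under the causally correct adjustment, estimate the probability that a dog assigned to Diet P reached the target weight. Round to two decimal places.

0.41

Stratifying would compare diets among dogs the diets themselves sorted into week-4 weight band groups — a form of selection on an intermediate. The unconditioned pooled rates give the total causal effect.
So P(outcome | do(Diet P)) is just the pooled rate for Diet P: 130/320 = 0.406.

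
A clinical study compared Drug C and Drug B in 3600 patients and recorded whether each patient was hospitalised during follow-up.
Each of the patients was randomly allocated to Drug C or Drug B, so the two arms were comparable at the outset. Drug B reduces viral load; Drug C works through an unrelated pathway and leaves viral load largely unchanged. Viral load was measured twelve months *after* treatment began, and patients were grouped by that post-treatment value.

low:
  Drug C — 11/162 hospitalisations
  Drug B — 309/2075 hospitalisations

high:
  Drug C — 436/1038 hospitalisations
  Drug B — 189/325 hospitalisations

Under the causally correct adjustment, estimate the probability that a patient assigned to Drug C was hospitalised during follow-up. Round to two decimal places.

The stratified and pooled comparisons disagree (Drug C wins within each viral load; Drug B wins overall), so the answer turns on the causal role of viral load.
Viral load is downstream of the drug. One should not condition on a consequence of treatment, so the overall rates are the right comparison.
So P(outcome | do(Drug C)) is just the pooled rate for Drug C: 447/1200 = 0.372.

0.37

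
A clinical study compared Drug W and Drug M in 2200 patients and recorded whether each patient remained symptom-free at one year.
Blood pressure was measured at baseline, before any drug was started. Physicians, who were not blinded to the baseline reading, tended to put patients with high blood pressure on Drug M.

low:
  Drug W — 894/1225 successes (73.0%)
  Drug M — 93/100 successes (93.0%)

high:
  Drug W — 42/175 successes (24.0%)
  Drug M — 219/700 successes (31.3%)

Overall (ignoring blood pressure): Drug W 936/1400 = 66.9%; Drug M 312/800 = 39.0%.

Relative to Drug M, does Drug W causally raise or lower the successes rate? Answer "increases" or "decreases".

decreases

Blood pressure differs across drugs for reasons unrelated to any effect of the drug itself, and it separately predicts the outcome — a classic confounder. We must compare within blood pressure levels.
Within each level — low: 73.0% vs 93.0%; high: 24.0% vs 31.3% — Drug M is higher every time.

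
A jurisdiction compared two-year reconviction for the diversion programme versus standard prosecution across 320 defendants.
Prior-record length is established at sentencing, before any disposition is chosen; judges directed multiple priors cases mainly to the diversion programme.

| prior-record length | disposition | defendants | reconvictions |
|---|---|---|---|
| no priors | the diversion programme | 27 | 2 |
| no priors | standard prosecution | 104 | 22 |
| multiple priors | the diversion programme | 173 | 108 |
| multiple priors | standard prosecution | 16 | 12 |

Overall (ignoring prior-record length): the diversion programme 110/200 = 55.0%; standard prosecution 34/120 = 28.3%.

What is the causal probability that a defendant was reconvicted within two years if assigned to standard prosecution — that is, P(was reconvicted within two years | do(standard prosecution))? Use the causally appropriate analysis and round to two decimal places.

Since prior-record length is a pre-existing factor (not a product of the disposition) and it affects the outcome on its own, it is a confounder. The stratified rates, not the pooled rate, identify the causal effect.
Standardising standard prosecution to the population prior-record length mix: 0.409·22/104 + 0.591·12/16 = 0.530.

0.53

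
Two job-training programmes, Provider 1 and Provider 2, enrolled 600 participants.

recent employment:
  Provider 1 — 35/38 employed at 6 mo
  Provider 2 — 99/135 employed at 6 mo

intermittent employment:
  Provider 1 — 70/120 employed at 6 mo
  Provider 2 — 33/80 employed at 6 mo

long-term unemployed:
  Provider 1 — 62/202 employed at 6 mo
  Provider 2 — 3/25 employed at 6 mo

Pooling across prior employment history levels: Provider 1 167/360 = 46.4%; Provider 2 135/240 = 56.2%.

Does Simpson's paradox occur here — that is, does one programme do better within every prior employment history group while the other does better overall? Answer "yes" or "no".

yes

Within each prior employment history level (recent employment 92.1% vs 73.3%; intermittent employment 58.3% vs 41.2%; long-term unemployed 30.7% vs 12.0%), Provider 1 has the higher rate every time. Pooled: 46.4% vs 56.2% — Provider 2 has the higher rate overall. The two comparisons disagree.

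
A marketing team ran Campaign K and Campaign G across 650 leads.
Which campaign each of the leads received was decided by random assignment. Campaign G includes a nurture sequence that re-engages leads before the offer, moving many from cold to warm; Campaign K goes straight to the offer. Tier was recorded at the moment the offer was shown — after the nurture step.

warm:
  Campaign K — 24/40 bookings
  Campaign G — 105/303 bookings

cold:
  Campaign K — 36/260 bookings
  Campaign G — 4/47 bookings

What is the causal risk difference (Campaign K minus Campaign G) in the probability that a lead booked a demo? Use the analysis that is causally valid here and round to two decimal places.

-0.11

Within every engagement tier level Campaign K has the higher rate, yet pooled Campaign G does — Simpson's reversal.
Engagement tier here is a post-treatment variable shaped by the campaign; conditioning on it would introduce bias rather than remove it. The overall comparison is the causal one.
The causal difference is the pooled difference: 0.200 − 0.311 = -0.111.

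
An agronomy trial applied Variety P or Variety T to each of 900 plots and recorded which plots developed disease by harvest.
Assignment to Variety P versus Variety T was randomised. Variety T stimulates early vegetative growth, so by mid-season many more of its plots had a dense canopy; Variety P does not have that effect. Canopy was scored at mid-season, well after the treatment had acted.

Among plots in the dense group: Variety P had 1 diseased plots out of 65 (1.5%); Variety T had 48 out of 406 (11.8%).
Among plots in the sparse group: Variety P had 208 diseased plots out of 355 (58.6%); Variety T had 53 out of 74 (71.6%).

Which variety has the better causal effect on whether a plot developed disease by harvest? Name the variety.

Variety T

The mid-season canopy-specific comparison favours Variety P throughout, but the pooled figures favour Variety T. The question is whether to condition on mid-season canopy.
Mid-season canopy is recorded after the variety and is itself shifted by it — it sits on the causal path from variety to outcome. Conditioning on a mediator would strip out part of the effect we want; the pooled comparison gives the total causal effect.
Pooled: Variety P 49.8% vs Variety T 21.0%; Variety T is lower overall.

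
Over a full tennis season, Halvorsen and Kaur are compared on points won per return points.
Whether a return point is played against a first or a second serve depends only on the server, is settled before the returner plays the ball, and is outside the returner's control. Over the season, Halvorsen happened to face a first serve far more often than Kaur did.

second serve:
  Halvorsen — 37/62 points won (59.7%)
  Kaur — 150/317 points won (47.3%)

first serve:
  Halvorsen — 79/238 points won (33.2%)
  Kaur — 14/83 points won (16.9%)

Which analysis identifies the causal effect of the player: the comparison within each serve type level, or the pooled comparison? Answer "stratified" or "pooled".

Since serve type is a pre-existing factor (not a product of the player) and it affects the outcome on its own, it is a confounder. The stratified rates, not the pooled rate, identify the causal effect.
Within each level — second serve: 59.7% vs 47.3%; first serve: 33.2% vs 16.9% — Halvorsen is higher every time.

stratified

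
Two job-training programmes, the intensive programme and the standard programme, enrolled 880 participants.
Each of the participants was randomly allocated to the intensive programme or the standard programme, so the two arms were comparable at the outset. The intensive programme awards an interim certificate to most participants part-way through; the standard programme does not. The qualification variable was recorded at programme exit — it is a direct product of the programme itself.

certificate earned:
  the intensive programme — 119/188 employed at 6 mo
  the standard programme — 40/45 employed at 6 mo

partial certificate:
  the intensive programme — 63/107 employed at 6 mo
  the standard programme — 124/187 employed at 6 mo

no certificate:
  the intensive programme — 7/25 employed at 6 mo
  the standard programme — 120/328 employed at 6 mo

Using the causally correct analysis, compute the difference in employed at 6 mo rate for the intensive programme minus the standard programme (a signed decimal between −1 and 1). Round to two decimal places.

+0.08

The qualification attained during the programme-specific comparison favours the standard programme throughout, but the pooled figures favour the intensive programme. The question is whether to condition on qualification attained during the programme.
Stratifying would compare programmes among participants the programmes themselves sorted into qualification attained during the programme groups — a form of selection on an intermediate. The unconditioned pooled rates give the total causal effect.
The causal difference is the pooled difference: 0.591 − 0.507 = +0.083.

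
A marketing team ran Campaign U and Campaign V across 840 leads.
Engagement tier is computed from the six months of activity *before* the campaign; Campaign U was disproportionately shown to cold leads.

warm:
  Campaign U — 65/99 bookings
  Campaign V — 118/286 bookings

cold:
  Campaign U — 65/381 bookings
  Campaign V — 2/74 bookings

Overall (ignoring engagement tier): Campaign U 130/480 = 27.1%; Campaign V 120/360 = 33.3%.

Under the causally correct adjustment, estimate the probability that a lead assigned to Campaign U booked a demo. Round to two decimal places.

0.39

Within every engagement tier level Campaign U has the higher rate, yet pooled Campaign V does — Simpson's reversal.
Engagement tier satisfies the back-door criterion: it is not a descendant of the campaign, and it blocks the spurious path from campaign to outcome. Adjusting for it (i.e., using the within-engagement tier rates) gives the causal effect.
Standardising Campaign U to the population engagement tier mix: 0.458·65/99 + 0.542·65/381 = 0.393.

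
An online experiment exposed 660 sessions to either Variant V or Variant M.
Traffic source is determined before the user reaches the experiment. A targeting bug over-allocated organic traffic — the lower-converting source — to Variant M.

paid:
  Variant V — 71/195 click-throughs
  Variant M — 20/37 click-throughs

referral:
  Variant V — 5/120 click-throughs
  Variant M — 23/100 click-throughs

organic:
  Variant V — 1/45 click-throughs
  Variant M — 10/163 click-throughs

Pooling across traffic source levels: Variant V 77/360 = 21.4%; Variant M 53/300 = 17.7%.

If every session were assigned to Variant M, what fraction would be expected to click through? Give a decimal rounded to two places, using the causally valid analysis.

Since traffic source is a pre-existing factor (not a product of the variant) and it affects the outcome on its own, it is a confounder. The stratified rates, not the pooled rate, identify the causal effect.
Standardising Variant M to the population traffic source mix: 0.352·20/37 + 0.333·23/100 + 0.315·10/163 = 0.286.

0.29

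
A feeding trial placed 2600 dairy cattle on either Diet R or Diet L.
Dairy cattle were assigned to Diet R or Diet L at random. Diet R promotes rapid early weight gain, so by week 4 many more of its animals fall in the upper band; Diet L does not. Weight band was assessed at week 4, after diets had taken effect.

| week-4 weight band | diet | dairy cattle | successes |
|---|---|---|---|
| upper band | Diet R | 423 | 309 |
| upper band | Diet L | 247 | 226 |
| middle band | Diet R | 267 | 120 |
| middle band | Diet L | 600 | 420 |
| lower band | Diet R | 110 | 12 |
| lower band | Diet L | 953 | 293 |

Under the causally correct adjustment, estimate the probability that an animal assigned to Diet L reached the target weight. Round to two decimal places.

0.52

Diet L is higher inside every week-4 weight band stratum but Diet R is higher in aggregate. Whether to stratify depends on how week-4 weight band relates to the diet.
Week-4 weight band lies on the pathway diet → week-4 weight band → outcome, so adjusting for it blocks the indirect effect. For the total causal effect of diet, use the unadjusted pooled rates.
So P(outcome | do(Diet L)) is just the pooled rate for Diet L: 939/1800 = 0.522.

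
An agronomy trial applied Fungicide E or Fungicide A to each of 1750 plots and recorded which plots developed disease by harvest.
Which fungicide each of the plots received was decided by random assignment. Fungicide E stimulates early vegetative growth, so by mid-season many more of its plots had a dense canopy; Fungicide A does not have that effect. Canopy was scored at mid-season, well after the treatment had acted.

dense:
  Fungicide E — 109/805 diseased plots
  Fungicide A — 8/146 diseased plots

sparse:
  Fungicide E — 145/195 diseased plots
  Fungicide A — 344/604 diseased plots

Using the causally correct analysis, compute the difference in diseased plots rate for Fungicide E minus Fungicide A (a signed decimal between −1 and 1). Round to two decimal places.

Stratifying would compare fungicides among plots the fungicides themselves sorted into mid-season canopy groups — a form of selection on an intermediate. The unconditioned pooled rates give the total causal effect.
The causal difference is the pooled difference: 0.254 − 0.469 = -0.215.

-0.22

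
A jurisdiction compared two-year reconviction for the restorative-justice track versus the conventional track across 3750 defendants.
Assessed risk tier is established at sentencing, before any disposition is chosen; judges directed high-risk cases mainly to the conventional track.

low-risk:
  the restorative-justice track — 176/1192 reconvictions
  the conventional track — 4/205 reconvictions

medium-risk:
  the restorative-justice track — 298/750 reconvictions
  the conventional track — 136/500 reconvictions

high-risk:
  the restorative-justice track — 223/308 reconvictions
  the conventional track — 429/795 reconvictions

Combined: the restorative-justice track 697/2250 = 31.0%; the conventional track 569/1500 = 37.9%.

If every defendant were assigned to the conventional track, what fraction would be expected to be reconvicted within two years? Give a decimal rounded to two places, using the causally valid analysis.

0.26

The stratified and pooled comparisons disagree (the conventional track wins within each assessed risk tier; the restorative-justice track wins overall), so the answer turns on the causal role of assessed risk tier.
Assessed risk tier differs across dispositions for reasons unrelated to any effect of the disposition itself, and it separately predicts the outcome — a classic confounder. We must compare within assessed risk tier levels.
Standardising the conventional track to the population assessed risk tier mix: 0.373·4/205 + 0.333·136/500 + 0.294·429/795 = 0.257.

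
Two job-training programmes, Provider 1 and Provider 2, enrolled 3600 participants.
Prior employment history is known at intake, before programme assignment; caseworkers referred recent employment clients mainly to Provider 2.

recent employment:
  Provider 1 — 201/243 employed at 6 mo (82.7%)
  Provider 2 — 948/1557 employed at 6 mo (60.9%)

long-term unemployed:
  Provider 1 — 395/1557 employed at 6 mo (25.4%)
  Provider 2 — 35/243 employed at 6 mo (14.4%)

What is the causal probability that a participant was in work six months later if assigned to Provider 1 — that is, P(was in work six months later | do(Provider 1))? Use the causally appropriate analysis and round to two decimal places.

0.54

The prior employment history-specific comparison favours Provider 1 throughout, but the pooled figures favour Provider 2. The question is whether to condition on prior employment history.
Since prior employment history is a pre-existing factor (not a product of the programme) and it affects the outcome on its own, it is a confounder. The stratified rates, not the pooled rate, identify the causal effect.
Standardising Provider 1 to the population prior employment history mix: 0.500·201/243 + 0.500·395/1557 = 0.540.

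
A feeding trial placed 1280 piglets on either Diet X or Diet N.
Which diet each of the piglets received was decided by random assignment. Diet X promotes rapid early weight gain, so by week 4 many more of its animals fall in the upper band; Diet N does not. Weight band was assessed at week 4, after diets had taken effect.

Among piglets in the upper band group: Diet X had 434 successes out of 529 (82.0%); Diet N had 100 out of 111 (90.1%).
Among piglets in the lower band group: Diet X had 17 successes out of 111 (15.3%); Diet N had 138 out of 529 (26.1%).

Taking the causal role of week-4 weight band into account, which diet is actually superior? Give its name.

Diet X

Week-4 weight band is downstream of the diet. One should not condition on a consequence of treatment, so the overall rates are the right comparison.
Pooled: Diet X 70.5% vs Diet N 37.2%; Diet X is higher overall.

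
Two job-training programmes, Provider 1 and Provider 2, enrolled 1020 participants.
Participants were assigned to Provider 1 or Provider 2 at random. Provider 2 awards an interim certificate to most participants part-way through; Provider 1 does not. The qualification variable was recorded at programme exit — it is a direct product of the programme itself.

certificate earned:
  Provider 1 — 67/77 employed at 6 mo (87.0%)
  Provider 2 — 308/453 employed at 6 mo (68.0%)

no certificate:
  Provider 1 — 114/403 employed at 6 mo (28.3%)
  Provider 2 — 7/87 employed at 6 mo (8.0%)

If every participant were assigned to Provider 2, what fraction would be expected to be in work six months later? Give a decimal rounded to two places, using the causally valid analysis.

0.58

Stratifying would compare programmes among participants the programmes themselves sorted into qualification attained during the programme groups — a form of selection on an intermediate. The unconditioned pooled rates give the total causal effect.
So P(outcome | do(Provider 2)) is just the pooled rate for Provider 2: 315/540 = 0.583.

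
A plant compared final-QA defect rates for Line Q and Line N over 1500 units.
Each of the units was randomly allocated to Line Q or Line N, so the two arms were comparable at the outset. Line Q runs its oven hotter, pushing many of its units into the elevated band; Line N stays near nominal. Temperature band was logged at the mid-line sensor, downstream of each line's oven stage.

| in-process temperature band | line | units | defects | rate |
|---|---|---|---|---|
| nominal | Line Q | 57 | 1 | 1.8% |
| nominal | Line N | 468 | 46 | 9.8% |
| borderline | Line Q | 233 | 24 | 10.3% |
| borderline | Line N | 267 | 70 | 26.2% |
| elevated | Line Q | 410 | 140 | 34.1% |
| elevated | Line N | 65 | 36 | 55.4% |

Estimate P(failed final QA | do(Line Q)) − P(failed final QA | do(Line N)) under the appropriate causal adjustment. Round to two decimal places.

Line Q is lower inside every in-process temperature band stratum but Line N is lower in aggregate. Whether to stratify depends on how in-process temperature band relates to the line.
Stratifying would compare lines among units the lines themselves sorted into in-process temperature band groups — a form of selection on an intermediate. The unconditioned pooled rates give the total causal effect.
The causal difference is the pooled difference: 0.236 − 0.190 = +0.046.

+0.05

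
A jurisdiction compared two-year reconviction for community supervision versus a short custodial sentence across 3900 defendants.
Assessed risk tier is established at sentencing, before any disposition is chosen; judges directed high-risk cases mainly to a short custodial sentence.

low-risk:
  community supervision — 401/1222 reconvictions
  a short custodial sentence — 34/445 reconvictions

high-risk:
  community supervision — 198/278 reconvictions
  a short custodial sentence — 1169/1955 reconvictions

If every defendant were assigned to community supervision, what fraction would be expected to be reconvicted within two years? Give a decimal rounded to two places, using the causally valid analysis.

Assessed risk tier differs across dispositions for reasons unrelated to any effect of the disposition itself, and it separately predicts the outcome — a classic confounder. We must compare within assessed risk tier levels.
Standardising community supervision to the population assessed risk tier mix: 0.427·401/1222 + 0.573·198/278 = 0.548.

0.55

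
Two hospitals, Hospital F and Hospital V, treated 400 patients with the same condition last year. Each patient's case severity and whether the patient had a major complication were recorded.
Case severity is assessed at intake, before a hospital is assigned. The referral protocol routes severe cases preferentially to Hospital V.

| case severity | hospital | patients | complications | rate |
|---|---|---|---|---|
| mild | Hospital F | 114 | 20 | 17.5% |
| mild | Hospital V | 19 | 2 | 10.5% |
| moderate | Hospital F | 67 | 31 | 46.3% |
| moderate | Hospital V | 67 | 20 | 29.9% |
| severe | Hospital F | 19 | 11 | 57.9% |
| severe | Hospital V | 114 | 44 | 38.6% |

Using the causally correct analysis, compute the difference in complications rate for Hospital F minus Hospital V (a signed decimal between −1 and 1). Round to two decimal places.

Here case severity is a common cause — it drives both which hospital a case falls under and the outcome. The crude comparison mixes populations; the stratum-specific rates are the causally relevant ones.
Adjusting over the population distribution of case severity: 0.333·(0.175−0.105) + 0.335·(0.463−0.299) + 0.333·(0.579−0.386) = +0.143.

+0.14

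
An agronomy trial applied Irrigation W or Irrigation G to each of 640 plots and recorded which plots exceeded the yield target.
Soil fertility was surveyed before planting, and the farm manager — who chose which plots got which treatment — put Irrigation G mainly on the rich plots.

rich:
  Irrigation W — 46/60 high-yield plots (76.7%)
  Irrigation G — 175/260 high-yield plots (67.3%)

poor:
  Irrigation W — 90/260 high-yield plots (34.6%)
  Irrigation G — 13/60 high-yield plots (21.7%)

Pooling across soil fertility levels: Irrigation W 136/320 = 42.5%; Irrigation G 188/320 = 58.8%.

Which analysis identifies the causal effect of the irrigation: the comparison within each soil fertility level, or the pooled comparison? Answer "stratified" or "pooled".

stratified

Nothing the irrigation does changes soil fertility; the imbalance is an allocation artefact. With soil fertility also predicting the outcome, the pooled figure is confounded, and the within-stratum comparison is the causal one.
Within each level — rich: 76.7% vs 67.3%; poor: 34.6% vs 21.7% — Irrigation W is higher every time.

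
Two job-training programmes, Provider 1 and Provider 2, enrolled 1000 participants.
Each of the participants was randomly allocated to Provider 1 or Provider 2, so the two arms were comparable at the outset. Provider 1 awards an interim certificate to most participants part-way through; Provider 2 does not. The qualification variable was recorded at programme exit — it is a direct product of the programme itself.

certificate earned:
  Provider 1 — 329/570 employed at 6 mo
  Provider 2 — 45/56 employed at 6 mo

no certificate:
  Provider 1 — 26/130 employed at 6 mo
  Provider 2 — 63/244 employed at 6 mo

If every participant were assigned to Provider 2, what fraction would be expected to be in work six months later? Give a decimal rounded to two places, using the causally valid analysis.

The qualification attained during the programme-specific comparison favours Provider 2 throughout, but the pooled figures favour Provider 1. The question is whether to condition on qualification attained during the programme.
Qualification attained during the programme lies on the pathway programme → qualification attained during the programme → outcome, so adjusting for it blocks the indirect effect. For the total causal effect of programme, use the unadjusted pooled rates.
So P(outcome | do(Provider 2)) is just the pooled rate for Provider 2: 108/300 = 0.360.

0.36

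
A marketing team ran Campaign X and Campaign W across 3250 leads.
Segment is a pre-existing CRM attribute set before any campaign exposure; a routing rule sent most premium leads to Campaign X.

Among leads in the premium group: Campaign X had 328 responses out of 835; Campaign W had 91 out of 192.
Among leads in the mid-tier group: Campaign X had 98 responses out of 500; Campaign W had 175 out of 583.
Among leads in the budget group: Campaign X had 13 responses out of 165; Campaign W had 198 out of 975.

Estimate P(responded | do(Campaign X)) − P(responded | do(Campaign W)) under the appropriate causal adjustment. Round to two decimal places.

Campaign W is higher inside every customer segment stratum but Campaign X is higher in aggregate. Whether to stratify depends on how customer segment relates to the campaign.
Since customer segment is a pre-existing factor (not a product of the campaign) and it affects the outcome on its own, it is a confounder. The stratified rates, not the pooled rate, identify the causal effect.
Adjusting over the population distribution of customer segment: 0.316·(0.393−0.474) + 0.333·(0.196−0.300) + 0.351·(0.079−0.203) = -0.104.

-0.10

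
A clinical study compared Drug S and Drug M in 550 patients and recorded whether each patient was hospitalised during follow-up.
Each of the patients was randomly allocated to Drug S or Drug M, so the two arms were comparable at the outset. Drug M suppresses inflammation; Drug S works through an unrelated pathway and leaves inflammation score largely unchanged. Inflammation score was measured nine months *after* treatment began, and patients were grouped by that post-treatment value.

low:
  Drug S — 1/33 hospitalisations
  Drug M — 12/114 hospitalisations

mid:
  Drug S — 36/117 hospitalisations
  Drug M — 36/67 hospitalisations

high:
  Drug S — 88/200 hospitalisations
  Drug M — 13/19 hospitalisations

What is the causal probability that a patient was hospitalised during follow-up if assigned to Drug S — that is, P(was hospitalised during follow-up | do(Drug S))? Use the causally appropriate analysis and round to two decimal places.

0.36

The inflammation score-specific comparison favours Drug S throughout, but the pooled figures favour Drug M. The question is whether to condition on inflammation score.
Inflammation score is downstream of the drug. One should not condition on a consequence of treatment, so the overall rates are the right comparison.
So P(outcome | do(Drug S)) is just the pooled rate for Drug S: 125/350 = 0.357.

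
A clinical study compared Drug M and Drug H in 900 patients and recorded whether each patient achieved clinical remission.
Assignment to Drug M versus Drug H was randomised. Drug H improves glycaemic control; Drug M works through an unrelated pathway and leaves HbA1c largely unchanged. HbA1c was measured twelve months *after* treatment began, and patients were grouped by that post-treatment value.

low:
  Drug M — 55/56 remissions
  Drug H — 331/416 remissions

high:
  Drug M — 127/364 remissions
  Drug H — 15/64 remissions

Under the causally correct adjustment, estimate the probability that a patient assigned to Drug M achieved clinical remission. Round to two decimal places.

The distribution of HbA1c is itself part of what the drug does — it is an intermediate outcome. Holding it fixed would remove that part of the effect; the total effect is the pooled difference.
So P(outcome | do(Drug M)) is just the pooled rate for Drug M: 182/420 = 0.433.

0.43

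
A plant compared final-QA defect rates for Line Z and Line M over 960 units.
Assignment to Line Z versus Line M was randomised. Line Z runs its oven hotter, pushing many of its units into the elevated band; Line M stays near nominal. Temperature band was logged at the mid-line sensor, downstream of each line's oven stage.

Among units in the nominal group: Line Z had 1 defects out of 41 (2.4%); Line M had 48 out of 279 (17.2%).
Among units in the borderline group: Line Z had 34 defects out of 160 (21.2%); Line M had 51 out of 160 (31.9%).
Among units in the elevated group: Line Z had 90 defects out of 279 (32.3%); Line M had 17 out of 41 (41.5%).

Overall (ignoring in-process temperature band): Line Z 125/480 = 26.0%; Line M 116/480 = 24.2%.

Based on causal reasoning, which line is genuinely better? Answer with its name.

Line Z is lower inside every in-process temperature band stratum but Line M is lower in aggregate. Whether to stratify depends on how in-process temperature band relates to the line.
Stratifying would compare lines among units the lines themselves sorted into in-process temperature band groups — a form of selection on an intermediate. The unconditioned pooled rates give the total causal effect.
Pooled: Line Z 26.0% vs Line M 24.2%; Line M is lower overall.

Line M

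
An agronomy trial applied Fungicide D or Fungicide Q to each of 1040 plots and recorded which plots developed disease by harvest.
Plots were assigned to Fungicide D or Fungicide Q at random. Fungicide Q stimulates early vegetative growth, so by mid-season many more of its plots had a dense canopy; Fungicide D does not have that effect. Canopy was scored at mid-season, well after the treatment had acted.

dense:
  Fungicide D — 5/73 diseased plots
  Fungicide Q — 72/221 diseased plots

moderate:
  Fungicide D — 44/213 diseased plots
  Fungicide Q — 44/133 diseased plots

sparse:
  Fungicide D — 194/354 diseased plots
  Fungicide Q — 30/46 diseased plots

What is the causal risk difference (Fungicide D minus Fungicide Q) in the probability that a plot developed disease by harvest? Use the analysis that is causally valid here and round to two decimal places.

The mid-season canopy-specific comparison favours Fungicide D throughout, but the pooled figures favour Fungicide Q. The question is whether to condition on mid-season canopy.
Mid-season canopy lies on the pathway fungicide → mid-season canopy → outcome, so adjusting for it blocks the indirect effect. For the total causal effect of fungicide, use the unadjusted pooled rates.
The causal difference is the pooled difference: 0.380 − 0.365 = +0.015.

+0.01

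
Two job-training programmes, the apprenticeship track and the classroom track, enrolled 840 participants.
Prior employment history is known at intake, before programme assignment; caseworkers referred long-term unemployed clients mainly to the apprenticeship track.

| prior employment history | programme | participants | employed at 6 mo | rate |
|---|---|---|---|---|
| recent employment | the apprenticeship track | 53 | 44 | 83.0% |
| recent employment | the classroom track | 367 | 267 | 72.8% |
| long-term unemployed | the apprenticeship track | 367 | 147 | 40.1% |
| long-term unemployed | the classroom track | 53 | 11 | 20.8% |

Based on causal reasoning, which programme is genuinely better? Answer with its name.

Nothing the programme does changes prior employment history; the imbalance is an allocation artefact. With prior employment history also predicting the outcome, the pooled figure is confounded, and the within-stratum comparison is the causal one.
Within each level — recent employment: 83.0% vs 72.8%; long-term unemployed: 40.1% vs 20.8% — the apprenticeship track is higher every time.

the apprenticeship track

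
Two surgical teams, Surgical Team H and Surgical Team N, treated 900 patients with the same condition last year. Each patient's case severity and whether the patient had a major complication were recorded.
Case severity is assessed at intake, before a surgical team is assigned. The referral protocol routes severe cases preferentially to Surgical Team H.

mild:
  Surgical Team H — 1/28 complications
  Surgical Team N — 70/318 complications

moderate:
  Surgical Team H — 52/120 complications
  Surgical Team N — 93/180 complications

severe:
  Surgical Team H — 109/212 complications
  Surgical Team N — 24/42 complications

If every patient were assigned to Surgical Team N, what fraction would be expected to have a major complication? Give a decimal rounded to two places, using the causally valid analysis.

Case severity is set before the surgical team has any effect — it is not caused by the surgical team — and it independently drives the outcome. That makes it a confounder, so the causal comparison is within case severity levels.
Standardising Surgical Team N to the population case severity mix: 0.384·70/318 + 0.333·93/180 + 0.282·24/42 = 0.418.

0.42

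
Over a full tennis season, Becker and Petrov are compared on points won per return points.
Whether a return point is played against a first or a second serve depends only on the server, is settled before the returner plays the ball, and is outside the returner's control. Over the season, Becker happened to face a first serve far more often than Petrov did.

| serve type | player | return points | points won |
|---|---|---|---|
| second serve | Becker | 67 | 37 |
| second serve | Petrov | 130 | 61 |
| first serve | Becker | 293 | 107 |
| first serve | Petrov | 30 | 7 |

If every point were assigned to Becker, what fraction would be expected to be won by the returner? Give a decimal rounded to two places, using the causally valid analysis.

0.44

Serve type is set before the player has any effect — it is not caused by the player — and it independently drives the outcome. That makes it a confounder, so the causal comparison is within serve type levels.
Standardising Becker to the population serve type mix: 0.379·37/67 + 0.621·107/293 = 0.436.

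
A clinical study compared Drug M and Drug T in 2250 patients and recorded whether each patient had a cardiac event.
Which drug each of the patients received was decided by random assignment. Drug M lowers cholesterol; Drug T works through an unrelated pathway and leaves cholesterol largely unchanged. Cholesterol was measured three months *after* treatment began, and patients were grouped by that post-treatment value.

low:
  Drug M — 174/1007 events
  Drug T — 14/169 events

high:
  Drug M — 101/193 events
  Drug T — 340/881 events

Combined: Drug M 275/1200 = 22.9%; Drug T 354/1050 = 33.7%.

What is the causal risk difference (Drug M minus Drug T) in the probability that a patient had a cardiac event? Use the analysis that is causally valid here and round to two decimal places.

-0.11

Within every cholesterol level Drug T has the lower rate, yet pooled Drug M does — Simpson's reversal.
The distribution of cholesterol is itself part of what the drug does — it is an intermediate outcome. Holding it fixed would remove that part of the effect; the total effect is the pooled difference.
The causal difference is the pooled difference: 0.229 − 0.337 = -0.108.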